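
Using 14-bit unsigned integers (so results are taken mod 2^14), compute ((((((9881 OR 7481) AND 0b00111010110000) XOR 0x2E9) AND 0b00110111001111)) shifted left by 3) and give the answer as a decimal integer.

8776

9881 = 10011010011001
7481 = 01110100111001
→ OR → 11111110111001 = 16313
0b00111010110000 = 00111010110000
→ AND → 00111010110000 = 3760
0x2E9 = 00001011101001
→ XOR → 00110001011001 = 3161
0b00110111001111 = 00110111001111
→ AND → 00110001001001 = 3145
→ shifted left by 3 (mod 2^14) → 10001001001000 = 8776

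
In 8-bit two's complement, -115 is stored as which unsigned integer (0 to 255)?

141

115 in 8 bits: 01110011
Invert: 10001100
Add 1:  10001101 = 141
(Check: 2^8 - 115 = 256 - 115 = 141.)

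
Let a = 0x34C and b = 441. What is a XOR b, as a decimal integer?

757

0x34C = 1101001100
441 = 0110111001
XOR → 1011110101 = 757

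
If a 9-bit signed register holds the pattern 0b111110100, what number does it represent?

pattern = 111110100 (MSB is 1 ⇒ negative)
Invert: 000001011, add 1 → 000001100 = 12, so the value is -12.
(Equivalently: 500 - 2^9 = 500 - 512 = -12.)

-12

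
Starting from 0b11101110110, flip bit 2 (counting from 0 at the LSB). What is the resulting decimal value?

x = 11101110110
bit 2 is currently 1; toggle it via x ^ (1 << 2) = x ^ 4
→ 11101110010 = 1906

1906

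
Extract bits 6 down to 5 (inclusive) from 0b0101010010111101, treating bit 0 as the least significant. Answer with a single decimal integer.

v = 0101010010111101
Shift right by 5: 01010100101
Mask low 2 bits: 01 = 1

1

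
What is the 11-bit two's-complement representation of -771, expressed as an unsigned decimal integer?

771 in 11 bits: 01100000011
Invert: 10011111100
Add 1:  10011111101 = 1277
(Check: 2^11 - 771 = 2048 - 771 = 1277.)

1277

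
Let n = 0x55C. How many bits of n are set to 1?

6

0x55C = 10101011100
Count the 1s: 1 + 1 + 1 + 1 + 1 + 1 = 6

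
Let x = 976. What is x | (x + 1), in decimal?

977

x = 1111010000 = 976
x + 1 = 1111010001
OR    = 1111010001 = 977
(x | (x + 1) sets the lowest cleared bit.)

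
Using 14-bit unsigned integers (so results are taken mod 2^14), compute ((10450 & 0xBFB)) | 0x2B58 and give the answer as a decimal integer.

10450 = 10100011010010
0xBFB = 00101111111011
→ & → 00100011010010 = 2258
0x2B58 = 10101101011000
→ | → 10101111011010 = 11226

11226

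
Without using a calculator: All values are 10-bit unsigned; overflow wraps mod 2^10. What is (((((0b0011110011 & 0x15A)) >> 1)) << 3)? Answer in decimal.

328

0b0011110011 = 0011110011
0x15A = 0101011010
→ & → 0001010010 = 82
→ >> 1 → 0000101001 = 41
→ << 3 (mod 2^10) → 0101001000 = 328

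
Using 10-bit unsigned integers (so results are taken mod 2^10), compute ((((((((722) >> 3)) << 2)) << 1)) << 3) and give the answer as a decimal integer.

640

722 = 1011010010
→ >> 3 → 0001011010 = 90
→ << 2 (mod 2^10) → 0101101000 = 360
→ << 1 (mod 2^10) → 1011010000 = 720
→ << 3 (mod 2^10) → 1010000000 = 640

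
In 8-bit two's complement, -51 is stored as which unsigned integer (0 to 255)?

205

51 in 8 bits: 00110011
Invert: 11001100
Add 1:  11001101 = 205
(Check: 2^8 - 51 = 256 - 51 = 205.)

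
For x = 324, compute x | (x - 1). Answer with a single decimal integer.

327

x = 101000100 = 324
x - 1 = 101000011
OR    = 101000111 = 327
(x | (x - 1) sets all bits below the lowest set bit.)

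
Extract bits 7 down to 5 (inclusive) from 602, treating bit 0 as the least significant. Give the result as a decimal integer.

v = 01001011010
Shift right by 5: 010010
Mask low 3 bits: 010 = 2

2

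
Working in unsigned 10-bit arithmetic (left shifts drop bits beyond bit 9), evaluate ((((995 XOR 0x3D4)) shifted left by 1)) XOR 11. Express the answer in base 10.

995 = 1111100011
0x3D4 = 1111010100
→ XOR → 0000110111 = 55
→ shifted left by 1 (mod 2^10) → 0001101110 = 110
11 = 0000001011
→ XOR → 0001100101 = 101

101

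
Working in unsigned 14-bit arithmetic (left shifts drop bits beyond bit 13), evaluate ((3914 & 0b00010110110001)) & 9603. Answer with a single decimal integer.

3914 = 00111101001010
0b00010110110001 = 00010110110001
→ & → 00010100000000 = 1280
9603 = 10010110000011
→ & → 00010100000000 = 1280

1280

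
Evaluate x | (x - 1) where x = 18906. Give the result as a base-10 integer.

18907

x = 100100111011010 = 18906
x - 1 = 100100111011001
OR    = 100100111011011 = 18907
(x | (x - 1) sets all bits below the lowest set bit.)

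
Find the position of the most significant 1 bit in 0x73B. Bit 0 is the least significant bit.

10

0x73B = 11100111011
The topmost 1 is at position 10 (since 2^10 = 1024 ≤ 1851 < 2048).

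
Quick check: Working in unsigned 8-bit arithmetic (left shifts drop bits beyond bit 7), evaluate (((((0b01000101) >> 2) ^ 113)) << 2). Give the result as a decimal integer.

0b01000101 = 01000101
→ >> 2 → 00010001 = 17
113 = 01110001
→ ^ → 01100000 = 96
→ << 2 (mod 2^8) → 10000000 = 128

128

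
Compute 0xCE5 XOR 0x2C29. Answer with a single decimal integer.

0xCE5 = 00110011100101
0x2C29 = 10110000101001
XOR → 10000011001100 = 8396

8396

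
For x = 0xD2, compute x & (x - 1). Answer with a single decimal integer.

208

x = 11010010 = 210
x - 1 = 11010001
AND   = 11010000 = 208
(x & (x - 1) clears the lowest set bit of x.)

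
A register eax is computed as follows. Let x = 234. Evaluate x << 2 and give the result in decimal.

234 = 0011101010
shift left by 2 → 1110101000 = 936
(equivalently, 234 × 2^2 = 234 × 4)

936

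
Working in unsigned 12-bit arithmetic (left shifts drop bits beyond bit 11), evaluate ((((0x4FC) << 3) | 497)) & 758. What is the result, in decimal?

0x4FC = 010011111100
→ << 3 (mod 2^12) → 011111100000 = 2016
497 = 000111110001
→ | → 011111110001 = 2033
758 = 001011110110
→ & → 001011110000 = 752

752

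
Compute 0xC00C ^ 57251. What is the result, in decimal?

0xC00C = 1100000000001100
57251 = 1101111110100011
XOR → 0001111110101111 = 8111

8111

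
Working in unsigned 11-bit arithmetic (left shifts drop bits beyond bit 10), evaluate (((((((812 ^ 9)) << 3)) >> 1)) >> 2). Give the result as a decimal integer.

812 = 01100101100
9 = 00000001001
→ ^ → 01100100101 = 805
→ << 3 (mod 2^11) → 00100101000 = 296
→ >> 1 → 00010010100 = 148
→ >> 2 → 00000100101 = 37

37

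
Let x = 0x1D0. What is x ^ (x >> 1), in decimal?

x = 111010000 = 464
x>>1 = 011101000
XOR  = 100111000 = 312
(x ^ (x >> 1) gives the standard binary-reflected Gray code of x.)

312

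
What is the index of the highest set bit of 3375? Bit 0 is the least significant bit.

3375 = 110100101111
The topmost 1 is at position 11 (since 2^11 = 2048 ≤ 3375 < 4096).

11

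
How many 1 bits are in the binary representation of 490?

6

490 = 111101010
Count the 1s: 1 + 1 + 1 + 1 + 1 + 1 = 6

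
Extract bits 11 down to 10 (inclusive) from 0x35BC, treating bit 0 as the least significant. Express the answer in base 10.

1

v = 11010110111100
Shift right by 10: 1101
Mask low 2 bits: 01 = 1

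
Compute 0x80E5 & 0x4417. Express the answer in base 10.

0x80E5 = 1000000011100101
0x4417 = 0100010000010111
AND → 0000000000000101 = 5

5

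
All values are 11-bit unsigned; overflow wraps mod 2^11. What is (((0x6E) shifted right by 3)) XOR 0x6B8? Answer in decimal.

0x6E = 00001101110
→ shifted right by 3 → 00000001101 = 13
0x6B8 = 11010111000
→ XOR → 11010110101 = 1717

1717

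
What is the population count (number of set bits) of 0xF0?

4

0xF0 = 11110000
Count the 1s: 1 + 1 + 1 + 1 = 4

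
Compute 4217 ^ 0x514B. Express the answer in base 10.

4217 = 001000001111001
0x514B = 101000101001011
XOR → 100000100110010 = 16690

16690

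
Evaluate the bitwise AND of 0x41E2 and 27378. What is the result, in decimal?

0x41E2 = 100000111100010
27378 = 110101011110010
AND → 100000011100010 = 16610

16610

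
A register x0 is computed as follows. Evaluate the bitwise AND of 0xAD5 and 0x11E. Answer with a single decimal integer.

0xAD5 = 101011010101
0x11E = 000100011110
AND → 000000010100 = 20

20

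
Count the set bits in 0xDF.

7

0xDF = 11011111
Count the 1s: 1 + 1 + 1 + 1 + 1 + 1 + 1 = 7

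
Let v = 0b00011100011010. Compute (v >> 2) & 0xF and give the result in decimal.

v = 00011100011010
Shift right by 2: 000111000110
Mask low 4 bits: 0110 = 6

6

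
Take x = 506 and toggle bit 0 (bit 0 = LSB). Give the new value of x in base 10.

507

x = 0000111111010
bit 0 is currently 0; toggle it via x ^ (1 << 0) = x ^ 1
→ 0000111111011 = 507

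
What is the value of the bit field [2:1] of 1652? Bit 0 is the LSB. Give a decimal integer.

v = 0011001110100
Shift right by 1: 001100111010
Mask low 2 bits: 10 = 2

2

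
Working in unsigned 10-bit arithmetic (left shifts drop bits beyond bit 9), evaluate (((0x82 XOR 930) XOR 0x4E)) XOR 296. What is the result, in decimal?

0x82 = 0010000010
930 = 1110100010
→ XOR → 1100100000 = 800
0x4E = 0001001110
→ XOR → 1101101110 = 878
296 = 0100101000
→ XOR → 1001000110 = 582

582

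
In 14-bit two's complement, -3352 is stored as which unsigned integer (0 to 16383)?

3352 in 14 bits: 00110100011000
Invert: 11001011100111
Add 1:  11001011101000 = 13032
(Check: 2^14 - 3352 = 16384 - 3352 = 13032.)

13032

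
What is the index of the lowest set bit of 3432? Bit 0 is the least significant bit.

3

3432 = 110101101000
Trailing zeros: 3, so the lowest set bit is bit 3 (value 8).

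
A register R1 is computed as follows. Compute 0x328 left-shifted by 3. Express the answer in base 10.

6464

0x328 = 0001100101000
shift left by 3 → 1100101000000 = 6464
(equivalently, 808 × 2^3 = 808 × 8)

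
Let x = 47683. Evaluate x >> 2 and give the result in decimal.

11920

47683 = 1011101001000011
shift right by 2 → 0010111010010000 = 11920
(equivalently, floor(47683 / 4))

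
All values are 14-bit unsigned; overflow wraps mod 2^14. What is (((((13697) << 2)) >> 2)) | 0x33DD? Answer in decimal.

14301

13697 = 11010110000001
→ << 2 (mod 2^14) → 01011000000100 = 5636
→ >> 2 → 00010110000001 = 1409
0x33DD = 11001111011101
→ | → 11011111011101 = 14301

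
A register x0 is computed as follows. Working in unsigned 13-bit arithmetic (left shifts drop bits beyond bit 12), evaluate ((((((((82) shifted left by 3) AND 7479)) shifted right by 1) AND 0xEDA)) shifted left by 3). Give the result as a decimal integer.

82 = 0000001010010
→ shifted left by 3 (mod 2^13) → 0001010010000 = 656
7479 = 1110100110111
→ AND → 0000000010000 = 16
→ shifted right by 1 → 0000000001000 = 8
0xEDA = 0111011011010
→ AND → 0000000001000 = 8
→ shifted left by 3 (mod 2^13) → 0000001000000 = 64

64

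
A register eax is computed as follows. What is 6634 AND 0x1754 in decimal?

4416

6634 = 1100111101010
0x1754 = 1011101010100
AND → 1000101000000 = 4416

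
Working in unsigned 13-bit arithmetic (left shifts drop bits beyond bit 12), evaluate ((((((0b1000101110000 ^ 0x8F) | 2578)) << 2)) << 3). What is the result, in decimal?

8160

0b1000101110000 = 1000101110000
0x8F = 0000010001111
→ ^ → 1000111111111 = 4607
2578 = 0101000010010
→ | → 1101111111111 = 7167
→ << 2 (mod 2^13) → 0111111111100 = 4092
→ << 3 (mod 2^13) → 1111111100000 = 8160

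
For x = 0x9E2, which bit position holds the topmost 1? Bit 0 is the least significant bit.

11

0x9E2 = 100111100010
The topmost 1 is at position 11 (since 2^11 = 2048 ≤ 2530 < 4096).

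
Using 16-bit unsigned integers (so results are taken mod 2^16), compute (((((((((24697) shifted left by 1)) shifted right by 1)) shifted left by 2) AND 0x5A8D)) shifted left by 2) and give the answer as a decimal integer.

528

24697 = 0110000001111001
→ shifted left by 1 (mod 2^16) → 1100000011110010 = 49394
→ shifted right by 1 → 0110000001111001 = 24697
→ shifted left by 2 (mod 2^16) → 1000000111100100 = 33252
0x5A8D = 0101101010001101
→ AND → 0000000010000100 = 132
→ shifted left by 2 (mod 2^16) → 0000001000010000 = 528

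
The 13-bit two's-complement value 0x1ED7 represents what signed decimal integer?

-297

pattern = 1111011010111 (MSB is 1 ⇒ negative)
Invert: 0000100101000, add 1 → 0000100101001 = 297, so the value is -297.
(Equivalently: 7895 - 2^13 = 7895 - 8192 = -297.)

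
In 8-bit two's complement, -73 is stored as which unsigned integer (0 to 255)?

183

73 in 8 bits: 01001001
Invert: 10110110
Add 1:  10110111 = 183
(Check: 2^8 - 73 = 256 - 73 = 183.)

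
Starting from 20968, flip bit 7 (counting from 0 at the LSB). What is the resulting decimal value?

20840

x = 101000111101000
bit 7 is currently 1; toggle it via x ^ (1 << 7) = x ^ 128
→ 101000101101000 = 20840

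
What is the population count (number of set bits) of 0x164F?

8

0x164F = 1011001001111
Count the 1s: 1 + 1 + 1 + 1 + 1 + 1 + 1 + 1 = 8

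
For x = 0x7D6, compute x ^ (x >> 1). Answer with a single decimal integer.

x = 11111010110 = 2006
x>>1 = 01111101011
XOR  = 10000111101 = 1085
(x ^ (x >> 1) gives the standard binary-reflected Gray code of x.)

1085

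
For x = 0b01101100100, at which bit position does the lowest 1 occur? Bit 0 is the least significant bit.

2

0b01101100100 = 1101100100
Trailing zeros: 2, so the lowest set bit is bit 2 (value 4).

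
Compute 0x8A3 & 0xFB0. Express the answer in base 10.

2208

0x8A3 = 100010100011
0xFB0 = 111110110000
AND → 100010100000 = 2208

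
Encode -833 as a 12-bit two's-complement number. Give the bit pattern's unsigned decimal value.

833 in 12 bits: 001101000001
Invert: 110010111110
Add 1:  110010111111 = 3263
(Check: 2^12 - 833 = 4096 - 833 = 3263.)

3263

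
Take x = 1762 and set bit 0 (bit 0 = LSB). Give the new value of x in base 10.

1763

x = 000011011100010
bit 0 is currently 0; set it via x | (1 << 0) = x | 1
→ 000011011100011 = 1763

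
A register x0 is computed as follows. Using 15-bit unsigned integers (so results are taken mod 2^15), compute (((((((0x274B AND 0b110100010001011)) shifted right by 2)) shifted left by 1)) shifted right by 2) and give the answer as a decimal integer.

0x274B = 010011101001011
0b110100010001011 = 110100010001011
→ AND → 010000000001011 = 8203
→ shifted right by 2 → 000100000000010 = 2050
→ shifted left by 1 (mod 2^15) → 001000000000100 = 4100
→ shifted right by 2 → 000010000000001 = 1025

1025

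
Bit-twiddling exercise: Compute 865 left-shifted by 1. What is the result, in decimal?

1730

865 = 01101100001
shift left by 1 → 11011000010 = 1730
(equivalently, 865 × 2^1 = 865 × 2)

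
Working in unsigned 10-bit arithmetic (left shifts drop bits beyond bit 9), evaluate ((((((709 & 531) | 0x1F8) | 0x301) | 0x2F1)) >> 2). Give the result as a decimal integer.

709 = 1011000101
531 = 1000010011
→ & → 1000000001 = 513
0x1F8 = 0111111000
→ | → 1111111001 = 1017
0x301 = 1100000001
→ | → 1111111001 = 1017
0x2F1 = 1011110001
→ | → 1111111001 = 1017
→ >> 2 → 0011111110 = 254

254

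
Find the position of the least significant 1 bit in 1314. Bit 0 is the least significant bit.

1314 = 10100100010
Trailing zeros: 1, so the lowest set bit is bit 1 (value 2).

1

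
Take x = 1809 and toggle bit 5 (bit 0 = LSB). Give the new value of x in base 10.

1841

x = 00011100010001
bit 5 is currently 0; toggle it via x ^ (1 << 5) = x ^ 32
→ 00011100110001 = 1841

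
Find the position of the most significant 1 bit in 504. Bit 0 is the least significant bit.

8

504 = 111111000
The topmost 1 is at position 8 (since 2^8 = 256 ≤ 504 < 512).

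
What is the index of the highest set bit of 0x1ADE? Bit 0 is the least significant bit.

0x1ADE = 1101011011110
The topmost 1 is at position 12 (since 2^12 = 4096 ≤ 6878 < 8192).

12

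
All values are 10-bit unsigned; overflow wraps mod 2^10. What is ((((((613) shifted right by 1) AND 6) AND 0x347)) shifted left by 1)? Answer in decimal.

613 = 1001100101
→ shifted right by 1 → 0100110010 = 306
6 = 0000000110
→ AND → 0000000010 = 2
0x347 = 1101000111
→ AND → 0000000010 = 2
→ shifted left by 1 (mod 2^10) → 0000000100 = 4

4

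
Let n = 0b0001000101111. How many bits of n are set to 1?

6

n = 1000101111
Count the 1s: 1 + 1 + 1 + 1 + 1 + 1 = 6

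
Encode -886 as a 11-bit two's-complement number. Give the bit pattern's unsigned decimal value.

886 in 11 bits: 01101110110
Invert: 10010001001
Add 1:  10010001010 = 1162
(Check: 2^11 - 886 = 2048 - 886 = 1162.)

1162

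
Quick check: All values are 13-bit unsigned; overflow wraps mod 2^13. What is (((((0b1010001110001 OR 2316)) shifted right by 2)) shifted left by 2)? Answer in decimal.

7548

0b1010001110001 = 1010001110001
2316 = 0100100001100
→ OR → 1110101111101 = 7549
→ shifted right by 2 → 0011101011111 = 1887
→ shifted left by 2 (mod 2^13) → 1110101111100 = 7548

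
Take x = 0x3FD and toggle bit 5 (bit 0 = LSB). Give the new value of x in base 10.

x = 001111111101
bit 5 is currently 1; toggle it via x ^ (1 << 5) = x ^ 32
→ 001111011101 = 989

989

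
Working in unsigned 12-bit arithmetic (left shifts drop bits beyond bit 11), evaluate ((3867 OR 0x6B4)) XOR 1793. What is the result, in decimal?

2238

3867 = 111100011011
0x6B4 = 011010110100
→ OR → 111110111111 = 4031
1793 = 011100000001
→ XOR → 100010111110 = 2238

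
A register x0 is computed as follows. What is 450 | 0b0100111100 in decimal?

450 = 111000010
b = 100111100
 OR → 111111110 = 510

510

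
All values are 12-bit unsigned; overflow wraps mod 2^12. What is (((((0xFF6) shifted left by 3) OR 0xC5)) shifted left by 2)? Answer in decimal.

4052

0xFF6 = 111111110110
→ shifted left by 3 (mod 2^12) → 111110110000 = 4016
0xC5 = 000011000101
→ OR → 111111110101 = 4085
→ shifted left by 2 (mod 2^12) → 111111010100 = 4052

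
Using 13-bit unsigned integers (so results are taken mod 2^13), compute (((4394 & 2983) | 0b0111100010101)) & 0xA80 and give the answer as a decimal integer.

2560

4394 = 1000100101010
2983 = 0101110100111
→ & → 0000100100010 = 290
0b0111100010101 = 0111100010101
→ | → 0111100110111 = 3895
0xA80 = 0101010000000
→ & → 0101000000000 = 2560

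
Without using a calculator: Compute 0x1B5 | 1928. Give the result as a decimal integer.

1981

0x1B5 = 00110110101
1928 = 11110001000
 OR → 11110111101 = 1981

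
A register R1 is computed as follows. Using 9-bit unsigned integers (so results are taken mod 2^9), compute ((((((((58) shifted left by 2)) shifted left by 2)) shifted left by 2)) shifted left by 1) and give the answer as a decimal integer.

58 = 000111010
→ shifted left by 2 (mod 2^9) → 011101000 = 232
→ shifted left by 2 (mod 2^9) → 110100000 = 416
→ shifted left by 2 (mod 2^9) → 010000000 = 128
→ shifted left by 1 (mod 2^9) → 100000000 = 256

256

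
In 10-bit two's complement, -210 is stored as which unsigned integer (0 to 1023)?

210 in 10 bits: 0011010010
Invert: 1100101101
Add 1:  1100101110 = 814
(Check: 2^10 - 210 = 1024 - 210 = 814.)

814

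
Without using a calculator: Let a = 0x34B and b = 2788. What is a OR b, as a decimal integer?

3055

0x34B = 001101001011
2788 = 101011100100
 OR → 101111101111 = 3055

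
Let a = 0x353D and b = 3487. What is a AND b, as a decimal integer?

1309

0x353D = 11010100111101
3487 = 00110110011111
AND → 00010100011101 = 1309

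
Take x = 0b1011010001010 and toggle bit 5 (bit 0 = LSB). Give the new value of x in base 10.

x = 1011010001010
bit 5 is currently 0; toggle it via x ^ (1 << 5) = x ^ 32
→ 1011010101010 = 5802

5802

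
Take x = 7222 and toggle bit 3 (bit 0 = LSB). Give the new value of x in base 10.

7230

x = 1110000110110
bit 3 is currently 0; toggle it via x ^ (1 << 3) = x ^ 8
→ 1110000111110 = 7230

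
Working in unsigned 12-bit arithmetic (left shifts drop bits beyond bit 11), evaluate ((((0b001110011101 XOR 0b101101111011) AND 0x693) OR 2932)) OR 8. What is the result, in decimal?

0b001110011101 = 001110011101
0b101101111011 = 101101111011
→ XOR → 100011100110 = 2278
0x693 = 011010010011
→ AND → 000010000010 = 130
2932 = 101101110100
→ OR → 101111110110 = 3062
8 = 000000001000
→ OR → 101111111110 = 3070

3070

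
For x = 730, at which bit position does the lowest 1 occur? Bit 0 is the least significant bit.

730 = 1011011010
Trailing zeros: 1, so the lowest set bit is bit 1 (value 2).

1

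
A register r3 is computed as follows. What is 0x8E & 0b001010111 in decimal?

6

0x8E = 10001110
b = 01010111
AND → 00000110 = 6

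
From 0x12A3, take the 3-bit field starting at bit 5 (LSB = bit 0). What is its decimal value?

v = 01001010100011
Shift right by 5: 010010101
Mask low 3 bits: 101 = 5

5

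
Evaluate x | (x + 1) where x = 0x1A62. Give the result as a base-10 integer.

x = 1101001100010 = 6754
x + 1 = 1101001100011
OR    = 1101001100011 = 6755
(x | (x + 1) sets the lowest cleared bit.)

6755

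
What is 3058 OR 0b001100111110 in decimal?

3070

3058 = 101111110010
b = 001100111110
 OR → 101111111110 = 3070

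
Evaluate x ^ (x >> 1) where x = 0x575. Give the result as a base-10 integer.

x = 10101110101 = 1397
x>>1 = 01010111010
XOR  = 11111001111 = 1999
(x ^ (x >> 1) gives the standard binary-reflected Gray code of x.)

1999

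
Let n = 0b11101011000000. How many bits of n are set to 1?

6

n = 11101011000000
Count the 1s: 1 + 1 + 1 + 1 + 1 + 1 = 6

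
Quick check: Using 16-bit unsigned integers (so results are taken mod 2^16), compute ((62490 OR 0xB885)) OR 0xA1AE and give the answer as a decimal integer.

62490 = 1111010000011010
0xB885 = 1011100010000101
→ OR → 1111110010011111 = 64671
0xA1AE = 1010000110101110
→ OR → 1111110110111111 = 64959

64959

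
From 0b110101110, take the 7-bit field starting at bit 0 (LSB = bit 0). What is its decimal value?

v = 110101110
Shift right by 0: 110101110
Mask low 7 bits: 0101110 = 46

46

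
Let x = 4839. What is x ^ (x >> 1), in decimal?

x = 1001011100111 = 4839
x>>1 = 0100101110011
XOR  = 1101110010100 = 7060
(x ^ (x >> 1) gives the standard binary-reflected Gray code of x.)

7060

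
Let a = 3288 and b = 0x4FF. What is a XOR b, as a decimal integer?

3288 = 110011011000
0x4FF = 010011111111
XOR → 100000100111 = 2087

2087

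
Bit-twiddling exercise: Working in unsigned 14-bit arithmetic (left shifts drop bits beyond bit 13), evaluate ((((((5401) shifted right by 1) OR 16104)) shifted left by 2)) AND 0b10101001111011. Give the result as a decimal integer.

5401 = 01010100011001
→ shifted right by 1 → 00101010001100 = 2700
16104 = 11111011101000
→ OR → 11111011101100 = 16108
→ shifted left by 2 (mod 2^14) → 11101110110000 = 15280
0b10101001111011 = 10101001111011
→ AND → 10101000110000 = 10800

10800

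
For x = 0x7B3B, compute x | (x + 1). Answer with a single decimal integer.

x = 111101100111011 = 31547
x + 1 = 111101100111100
OR    = 111101100111111 = 31551
(x | (x + 1) sets the lowest cleared bit.)

31551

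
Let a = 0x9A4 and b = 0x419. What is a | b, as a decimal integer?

0x9A4 = 100110100100
0x419 = 010000011001
 OR → 110110111101 = 3517

3517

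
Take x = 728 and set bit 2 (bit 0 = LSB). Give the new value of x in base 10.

x = 1011011000
bit 2 is currently 0; set it via x | (1 << 2) = x | 4
→ 1011011100 = 732

732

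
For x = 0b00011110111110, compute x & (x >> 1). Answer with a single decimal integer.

x = 11110111110 = 1982
x>>1 = 01111011111
AND  = 01110011110 = 926
(x & (x >> 1) has a 1 wherever x has two consecutive 1 bits.)

926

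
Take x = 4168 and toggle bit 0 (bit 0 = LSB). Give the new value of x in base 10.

4169

x = 1000001001000
bit 0 is currently 0; toggle it via x ^ (1 << 0) = x ^ 1
→ 1000001001001 = 4169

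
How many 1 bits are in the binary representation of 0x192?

4

0x192 = 110010010
Count the 1s: 1 + 1 + 1 + 1 = 4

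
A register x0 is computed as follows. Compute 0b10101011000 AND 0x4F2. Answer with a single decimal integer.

1104

a = 10101011000
0x4F2 = 10011110010
AND → 10001010000 = 1104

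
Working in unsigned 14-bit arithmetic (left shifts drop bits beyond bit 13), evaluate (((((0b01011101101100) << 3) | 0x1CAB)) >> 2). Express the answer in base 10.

0b01011101101100 = 01011101101100
→ << 3 (mod 2^14) → 11101101100000 = 15200
0x1CAB = 01110010101011
→ | → 11111111101011 = 16363
→ >> 2 → 00111111111010 = 4090

4090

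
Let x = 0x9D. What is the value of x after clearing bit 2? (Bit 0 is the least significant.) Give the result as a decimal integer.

x = 010011101
bit 2 is currently 1; clear it via x & ~(1 << 2) = x & ~4
→ 010011001 = 153

153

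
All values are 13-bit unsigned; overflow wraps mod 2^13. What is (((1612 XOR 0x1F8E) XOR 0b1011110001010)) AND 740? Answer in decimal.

1612 = 0011001001100
0x1F8E = 1111110001110
→ XOR → 1100111000010 = 6594
0b1011110001010 = 1011110001010
→ XOR → 0111001001000 = 3656
740 = 0001011100100
→ AND → 0001001000000 = 576

576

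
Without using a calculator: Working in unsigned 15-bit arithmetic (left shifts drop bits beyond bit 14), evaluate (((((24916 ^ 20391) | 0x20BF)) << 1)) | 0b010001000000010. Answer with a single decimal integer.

24916 = 110000101010100
20391 = 100111110100111
→ ^ → 010111011110011 = 12019
0x20BF = 010000010111111
→ | → 010111011111111 = 12031
→ << 1 (mod 2^15) → 101110111111110 = 24062
0b010001000000010 = 010001000000010
→ | → 111111111111110 = 32766

32766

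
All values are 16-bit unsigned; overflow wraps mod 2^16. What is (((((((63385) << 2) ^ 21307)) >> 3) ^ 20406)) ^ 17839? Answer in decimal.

63385 = 1111011110011001
→ << 2 (mod 2^16) → 1101111001100100 = 56932
21307 = 0101001100111011
→ ^ → 1000110101011111 = 36191
→ >> 3 → 0001000110101011 = 4523
20406 = 0100111110110110
→ ^ → 0101111000011101 = 24093
17839 = 0100010110101111
→ ^ → 0001101110110010 = 7090

7090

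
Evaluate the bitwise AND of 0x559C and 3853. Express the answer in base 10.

1292

0x559C = 101010110011100
3853 = 000111100001101
AND → 000010100001100 = 1292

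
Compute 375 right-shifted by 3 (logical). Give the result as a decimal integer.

375 = 101110111
shift right by 3 → 000101110 = 46
(equivalently, floor(375 / 8))

46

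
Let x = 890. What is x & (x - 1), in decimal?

x = 1101111010 = 890
x - 1 = 1101111001
AND   = 1101111000 = 888
(x & (x - 1) clears the lowest set bit of x.)

888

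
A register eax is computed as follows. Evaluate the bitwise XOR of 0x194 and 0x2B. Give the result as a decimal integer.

0x194 = 110010100
0x2B = 000101011
XOR → 110111111 = 447

447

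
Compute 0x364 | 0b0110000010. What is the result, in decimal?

998

0x364 = 1101100100
b = 0110000010
 OR → 1111100110 = 998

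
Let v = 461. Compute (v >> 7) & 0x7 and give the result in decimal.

3

v = 0111001101
Shift right by 7: 011
Mask low 3 bits: 011 = 3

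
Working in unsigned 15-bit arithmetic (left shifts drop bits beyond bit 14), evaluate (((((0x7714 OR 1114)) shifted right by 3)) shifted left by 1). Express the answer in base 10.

0x7714 = 111011100010100
1114 = 000010001011010
→ OR → 111011101011110 = 30558
→ shifted right by 3 → 000111011101011 = 3819
→ shifted left by 1 (mod 2^15) → 001110111010110 = 7638

7638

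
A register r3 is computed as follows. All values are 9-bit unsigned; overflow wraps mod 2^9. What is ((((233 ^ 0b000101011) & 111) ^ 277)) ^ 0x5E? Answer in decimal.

265

233 = 011101001
0b000101011 = 000101011
→ ^ → 011000010 = 194
111 = 001101111
→ & → 001000010 = 66
277 = 100010101
→ ^ → 101010111 = 343
0x5E = 001011110
→ ^ → 100001001 = 265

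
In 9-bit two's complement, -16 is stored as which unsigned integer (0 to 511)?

496

16 in 9 bits: 000010000
Invert: 111101111
Add 1:  111110000 = 496
(Check: 2^9 - 16 = 512 - 16 = 496.)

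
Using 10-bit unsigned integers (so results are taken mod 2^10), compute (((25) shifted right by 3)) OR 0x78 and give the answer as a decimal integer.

25 = 0000011001
→ shifted right by 3 → 0000000011 = 3
0x78 = 0001111000
→ OR → 0001111011 = 123

123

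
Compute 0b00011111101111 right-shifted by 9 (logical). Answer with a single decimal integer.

x = 11111101111
shift right by 9 → 00000000011 = 3
(equivalently, floor(2031 / 512))

3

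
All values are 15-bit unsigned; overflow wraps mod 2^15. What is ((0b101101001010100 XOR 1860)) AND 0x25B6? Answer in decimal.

0b101101001010100 = 101101001010100
1860 = 000011101000100
→ XOR → 101110100010000 = 23824
0x25B6 = 010010110110110
→ AND → 000010100010000 = 1296

1296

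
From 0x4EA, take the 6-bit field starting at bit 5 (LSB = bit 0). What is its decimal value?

39

v = 10011101010
Shift right by 5: 100111
Mask low 6 bits: 100111 = 39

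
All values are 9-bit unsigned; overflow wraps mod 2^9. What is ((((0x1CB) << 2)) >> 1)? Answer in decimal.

0x1CB = 111001011
→ << 2 (mod 2^9) → 100101100 = 300
→ >> 1 → 010010110 = 150

150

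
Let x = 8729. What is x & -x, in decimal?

x = 10001000011001 = 8729
-x (two's complement) = …01110111100111
AND   = 00000000000001 = 1
(x & -x isolates the lowest set bit of x.)

1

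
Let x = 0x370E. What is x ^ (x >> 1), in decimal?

x = 11011100001110 = 14094
x>>1 = 01101110000111
XOR  = 10110010001001 = 11401
(x ^ (x >> 1) gives the standard binary-reflected Gray code of x.)

11401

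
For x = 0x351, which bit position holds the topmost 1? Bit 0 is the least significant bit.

0x351 = 1101010001
The topmost 1 is at position 9 (since 2^9 = 512 ≤ 849 < 1024).

9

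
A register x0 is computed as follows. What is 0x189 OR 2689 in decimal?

0x189 = 000110001001
2689 = 101010000001
 OR → 101110001001 = 2953

2953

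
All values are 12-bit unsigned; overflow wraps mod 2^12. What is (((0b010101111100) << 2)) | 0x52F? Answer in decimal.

0b010101111100 = 010101111100
→ << 2 (mod 2^12) → 010111110000 = 1520
0x52F = 010100101111
→ | → 010111111111 = 1535

1535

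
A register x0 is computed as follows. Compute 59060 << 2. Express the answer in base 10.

236240

59060 = 001110011010110100
shift left by 2 → 111001101011010000 = 236240
(equivalently, 59060 × 2^2 = 59060 × 4)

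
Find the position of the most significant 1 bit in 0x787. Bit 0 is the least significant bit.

0x787 = 11110000111
The topmost 1 is at position 10 (since 2^10 = 1024 ≤ 1927 < 2048).

10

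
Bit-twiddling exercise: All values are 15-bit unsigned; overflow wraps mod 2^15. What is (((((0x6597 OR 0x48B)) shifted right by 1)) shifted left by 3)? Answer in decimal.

0x6597 = 110010110010111
0x48B = 000010010001011
→ OR → 110010110011111 = 26015
→ shifted right by 1 → 011001011001111 = 13007
→ shifted left by 3 (mod 2^15) → 001011001111000 = 5752

5752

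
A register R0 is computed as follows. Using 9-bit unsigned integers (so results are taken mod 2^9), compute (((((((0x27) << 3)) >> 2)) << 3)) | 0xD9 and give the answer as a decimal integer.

0x27 = 000100111
→ << 3 (mod 2^9) → 100111000 = 312
→ >> 2 → 001001110 = 78
→ << 3 (mod 2^9) → 001110000 = 112
0xD9 = 011011001
→ | → 011111001 = 249

249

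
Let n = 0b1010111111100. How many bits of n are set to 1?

9

n = 1010111111100
Count the 1s: 1 + 1 + 1 + 1 + 1 + 1 + 1 + 1 + 1 = 9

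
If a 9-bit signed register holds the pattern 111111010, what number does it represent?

-6

pattern = 111111010 (MSB is 1 ⇒ negative)
Invert: 000000101, add 1 → 000000110 = 6, so the value is -6.
(Equivalently: 506 - 2^9 = 506 - 512 = -6.)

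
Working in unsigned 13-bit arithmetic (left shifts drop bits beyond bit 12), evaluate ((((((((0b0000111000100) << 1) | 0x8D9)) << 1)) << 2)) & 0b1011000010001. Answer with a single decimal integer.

0b0000111000100 = 0000111000100
→ << 1 (mod 2^13) → 0001110001000 = 904
0x8D9 = 0100011011001
→ | → 0101111011001 = 3033
→ << 1 (mod 2^13) → 1011110110010 = 6066
→ << 2 (mod 2^13) → 1111011001000 = 7880
0b1011000010001 = 1011000010001
→ & → 1011000000000 = 5632

5632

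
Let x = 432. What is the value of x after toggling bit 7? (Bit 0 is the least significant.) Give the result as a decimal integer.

x = 110110000
bit 7 is currently 1; toggle it via x ^ (1 << 7) = x ^ 128
→ 100110000 = 304

304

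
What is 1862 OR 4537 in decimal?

1862 = 0011101000110
4537 = 1000110111001
 OR → 1011111111111 = 6143

6143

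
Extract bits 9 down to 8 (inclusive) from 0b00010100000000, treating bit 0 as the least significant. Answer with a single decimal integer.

1

v = 00010100000000
Shift right by 8: 000101
Mask low 2 bits: 01 = 1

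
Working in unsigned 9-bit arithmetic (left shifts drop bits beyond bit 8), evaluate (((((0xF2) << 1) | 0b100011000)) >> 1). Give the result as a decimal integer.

254

0xF2 = 011110010
→ << 1 (mod 2^9) → 111100100 = 484
0b100011000 = 100011000
→ | → 111111100 = 508
→ >> 1 → 011111110 = 254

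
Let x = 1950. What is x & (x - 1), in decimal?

x = 11110011110 = 1950
x - 1 = 11110011101
AND   = 11110011100 = 1948
(x & (x - 1) clears the lowest set bit of x.)

1948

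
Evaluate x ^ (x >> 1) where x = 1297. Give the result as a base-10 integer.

1945

x = 10100010001 = 1297
x>>1 = 01010001000
XOR  = 11110011001 = 1945
(x ^ (x >> 1) gives the standard binary-reflected Gray code of x.)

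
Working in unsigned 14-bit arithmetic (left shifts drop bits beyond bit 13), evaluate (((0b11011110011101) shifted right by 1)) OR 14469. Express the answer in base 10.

0b11011110011101 = 11011110011101
→ shifted right by 1 → 01101111001110 = 7118
14469 = 11100010000101
→ OR → 11101111001111 = 15311

15311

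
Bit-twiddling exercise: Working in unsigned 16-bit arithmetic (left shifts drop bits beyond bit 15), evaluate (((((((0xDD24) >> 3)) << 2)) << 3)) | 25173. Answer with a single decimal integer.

30421

0xDD24 = 1101110100100100
→ >> 3 → 0001101110100100 = 7076
→ << 2 (mod 2^16) → 0110111010010000 = 28304
→ << 3 (mod 2^16) → 0111010010000000 = 29824
25173 = 0110001001010101
→ | → 0111011011010101 = 30421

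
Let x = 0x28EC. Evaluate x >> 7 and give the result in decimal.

81

0x28EC = 10100011101100
shift right by 7 → 00000001010001 = 81
(equivalently, floor(10476 / 128))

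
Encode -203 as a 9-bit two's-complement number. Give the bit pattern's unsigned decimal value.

309

203 in 9 bits: 011001011
Invert: 100110100
Add 1:  100110101 = 309
(Check: 2^9 - 203 = 512 - 203 = 309.)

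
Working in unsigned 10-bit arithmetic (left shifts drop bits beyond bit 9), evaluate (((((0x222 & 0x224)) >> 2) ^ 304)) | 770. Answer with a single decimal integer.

0x222 = 1000100010
0x224 = 1000100100
→ & → 1000100000 = 544
→ >> 2 → 0010001000 = 136
304 = 0100110000
→ ^ → 0110111000 = 440
770 = 1100000010
→ | → 1110111010 = 954

954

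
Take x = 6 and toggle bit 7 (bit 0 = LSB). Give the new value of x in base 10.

134

x = 0000000110
bit 7 is currently 0; toggle it via x ^ (1 << 7) = x ^ 128
→ 0010000110 = 134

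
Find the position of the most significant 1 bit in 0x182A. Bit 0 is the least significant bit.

0x182A = 1100000101010
The topmost 1 is at position 12 (since 2^12 = 4096 ≤ 6186 < 8192).

12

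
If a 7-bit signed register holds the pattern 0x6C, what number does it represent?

pattern = 1101100 (MSB is 1 ⇒ negative)
Invert: 0010011, add 1 → 0010100 = 20, so the value is -20.
(Equivalently: 108 - 2^7 = 108 - 128 = -20.)

-20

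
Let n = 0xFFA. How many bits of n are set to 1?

10

0xFFA = 111111111010
Count the 1s: 1 + 1 + 1 + 1 + 1 + 1 + 1 + 1 + 1 + 1 = 10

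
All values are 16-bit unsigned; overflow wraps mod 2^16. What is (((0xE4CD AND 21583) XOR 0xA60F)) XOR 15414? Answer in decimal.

56948

0xE4CD = 1110010011001101
21583 = 0101010001001111
→ AND → 0100010001001101 = 17485
0xA60F = 1010011000001111
→ XOR → 1110001001000010 = 57922
15414 = 0011110000110110
→ XOR → 1101111001110100 = 56948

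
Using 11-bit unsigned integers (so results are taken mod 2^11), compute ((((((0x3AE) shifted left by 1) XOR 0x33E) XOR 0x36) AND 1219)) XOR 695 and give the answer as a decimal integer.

0x3AE = 01110101110
→ shifted left by 1 (mod 2^11) → 11101011100 = 1884
0x33E = 01100111110
→ XOR → 10001100010 = 1122
0x36 = 00000110110
→ XOR → 10001010100 = 1108
1219 = 10011000011
→ AND → 10001000000 = 1088
695 = 01010110111
→ XOR → 11011110111 = 1783

1783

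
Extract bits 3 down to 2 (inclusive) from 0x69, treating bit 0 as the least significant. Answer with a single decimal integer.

v = 001101001
Shift right by 2: 0011010
Mask low 2 bits: 10 = 2

2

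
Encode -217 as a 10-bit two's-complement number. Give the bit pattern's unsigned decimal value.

217 in 10 bits: 0011011001
Invert: 1100100110
Add 1:  1100100111 = 807
(Check: 2^10 - 217 = 1024 - 217 = 807.)

807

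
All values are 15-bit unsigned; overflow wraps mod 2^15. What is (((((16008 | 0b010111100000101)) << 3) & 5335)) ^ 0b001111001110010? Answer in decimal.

2610

16008 = 011111010001000
0b010111100000101 = 010111100000101
→ | → 011111110001101 = 16269
→ << 3 (mod 2^15) → 111110001101000 = 31848
5335 = 001010011010111
→ & → 001010001000000 = 5184
0b001111001110010 = 001111001110010
→ ^ → 000101000110010 = 2610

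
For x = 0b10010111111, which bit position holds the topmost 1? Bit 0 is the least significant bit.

10

0b10010111111 = 10010111111
The topmost 1 is at position 10 (since 2^10 = 1024 ≤ 1215 < 2048).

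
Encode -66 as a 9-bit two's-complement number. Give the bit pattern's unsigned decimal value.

66 in 9 bits: 001000010
Invert: 110111101
Add 1:  110111110 = 446
(Check: 2^9 - 66 = 512 - 66 = 446.)

446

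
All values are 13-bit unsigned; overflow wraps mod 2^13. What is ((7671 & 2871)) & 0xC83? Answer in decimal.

2051

7671 = 1110111110111
2871 = 0101100110111
→ & → 0100100110111 = 2359
0xC83 = 0110010000011
→ & → 0100000000011 = 2051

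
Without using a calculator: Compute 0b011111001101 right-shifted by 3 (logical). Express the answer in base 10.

x = 11111001101
shift right by 3 → 00011111001 = 249
(equivalently, floor(1997 / 8))

249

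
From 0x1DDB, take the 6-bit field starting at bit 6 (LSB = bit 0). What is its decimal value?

55

v = 1110111011011
Shift right by 6: 1110111
Mask low 6 bits: 110111 = 55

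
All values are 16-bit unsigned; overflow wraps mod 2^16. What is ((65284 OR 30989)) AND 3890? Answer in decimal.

65284 = 1111111100000100
30989 = 0111100100001101
→ OR → 1111111100001101 = 65293
3890 = 0000111100110010
→ AND → 0000111100000000 = 3840

3840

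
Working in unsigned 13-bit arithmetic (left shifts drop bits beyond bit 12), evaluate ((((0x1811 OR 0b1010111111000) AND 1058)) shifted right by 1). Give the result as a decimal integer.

0x1811 = 1100000010001
0b1010111111000 = 1010111111000
→ OR → 1110111111001 = 7673
1058 = 0010000100010
→ AND → 0010000100000 = 1056
→ shifted right by 1 → 0001000010000 = 528

528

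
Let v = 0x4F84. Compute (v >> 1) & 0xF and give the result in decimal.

v = 0100111110000100
Shift right by 1: 010011111000010
Mask low 4 bits: 0010 = 2

2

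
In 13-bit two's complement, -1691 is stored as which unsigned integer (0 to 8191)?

1691 in 13 bits: 0011010011011
Invert: 1100101100100
Add 1:  1100101100101 = 6501
(Check: 2^13 - 1691 = 8192 - 1691 = 6501.)

6501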